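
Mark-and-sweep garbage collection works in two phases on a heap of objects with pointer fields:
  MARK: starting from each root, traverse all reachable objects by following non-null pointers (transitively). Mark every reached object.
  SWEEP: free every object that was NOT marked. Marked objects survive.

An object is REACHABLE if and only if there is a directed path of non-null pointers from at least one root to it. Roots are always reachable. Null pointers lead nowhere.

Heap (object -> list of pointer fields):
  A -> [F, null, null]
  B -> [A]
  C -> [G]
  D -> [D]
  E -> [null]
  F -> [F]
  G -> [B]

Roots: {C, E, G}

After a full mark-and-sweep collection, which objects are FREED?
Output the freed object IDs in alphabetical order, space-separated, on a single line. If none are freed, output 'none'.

Answer: D

Derivation:
Roots: C E G
Mark C: refs=G, marked=C
Mark E: refs=null, marked=C E
Mark G: refs=B, marked=C E G
Mark B: refs=A, marked=B C E G
Mark A: refs=F null null, marked=A B C E G
Mark F: refs=F, marked=A B C E F G
Unmarked (collected): D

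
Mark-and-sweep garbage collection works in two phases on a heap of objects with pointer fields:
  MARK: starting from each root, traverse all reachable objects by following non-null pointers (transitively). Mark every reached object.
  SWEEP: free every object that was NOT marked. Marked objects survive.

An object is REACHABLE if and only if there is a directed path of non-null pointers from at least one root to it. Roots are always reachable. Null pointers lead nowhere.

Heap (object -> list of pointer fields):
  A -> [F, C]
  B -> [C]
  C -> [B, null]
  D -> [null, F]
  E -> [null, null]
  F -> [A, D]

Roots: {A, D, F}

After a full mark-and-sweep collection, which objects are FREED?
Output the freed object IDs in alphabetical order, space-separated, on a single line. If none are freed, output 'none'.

Answer: E

Derivation:
Roots: A D F
Mark A: refs=F C, marked=A
Mark D: refs=null F, marked=A D
Mark F: refs=A D, marked=A D F
Mark C: refs=B null, marked=A C D F
Mark B: refs=C, marked=A B C D F
Unmarked (collected): E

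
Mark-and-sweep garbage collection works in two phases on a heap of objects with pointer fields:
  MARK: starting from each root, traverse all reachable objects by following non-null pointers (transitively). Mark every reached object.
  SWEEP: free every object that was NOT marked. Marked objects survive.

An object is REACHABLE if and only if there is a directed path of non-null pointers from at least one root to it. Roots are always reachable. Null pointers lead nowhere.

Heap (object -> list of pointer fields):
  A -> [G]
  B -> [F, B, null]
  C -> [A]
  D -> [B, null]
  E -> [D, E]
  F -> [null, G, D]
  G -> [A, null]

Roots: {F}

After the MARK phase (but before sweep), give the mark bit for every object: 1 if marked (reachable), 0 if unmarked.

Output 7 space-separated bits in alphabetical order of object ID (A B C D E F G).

Answer: 1 1 0 1 0 1 1

Derivation:
Roots: F
Mark F: refs=null G D, marked=F
Mark G: refs=A null, marked=F G
Mark D: refs=B null, marked=D F G
Mark A: refs=G, marked=A D F G
Mark B: refs=F B null, marked=A B D F G
Unmarked (collected): C E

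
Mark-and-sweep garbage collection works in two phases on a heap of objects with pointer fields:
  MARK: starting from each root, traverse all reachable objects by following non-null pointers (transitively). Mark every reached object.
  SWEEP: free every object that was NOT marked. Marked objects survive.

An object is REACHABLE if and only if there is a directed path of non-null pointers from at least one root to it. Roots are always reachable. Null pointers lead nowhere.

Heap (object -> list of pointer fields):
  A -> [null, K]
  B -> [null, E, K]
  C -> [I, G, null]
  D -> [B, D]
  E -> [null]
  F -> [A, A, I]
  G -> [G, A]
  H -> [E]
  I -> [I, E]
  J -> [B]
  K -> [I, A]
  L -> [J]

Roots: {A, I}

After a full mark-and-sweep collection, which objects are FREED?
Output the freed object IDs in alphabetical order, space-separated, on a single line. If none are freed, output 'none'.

Roots: A I
Mark A: refs=null K, marked=A
Mark I: refs=I E, marked=A I
Mark K: refs=I A, marked=A I K
Mark E: refs=null, marked=A E I K
Unmarked (collected): B C D F G H J L

Answer: B C D F G H J L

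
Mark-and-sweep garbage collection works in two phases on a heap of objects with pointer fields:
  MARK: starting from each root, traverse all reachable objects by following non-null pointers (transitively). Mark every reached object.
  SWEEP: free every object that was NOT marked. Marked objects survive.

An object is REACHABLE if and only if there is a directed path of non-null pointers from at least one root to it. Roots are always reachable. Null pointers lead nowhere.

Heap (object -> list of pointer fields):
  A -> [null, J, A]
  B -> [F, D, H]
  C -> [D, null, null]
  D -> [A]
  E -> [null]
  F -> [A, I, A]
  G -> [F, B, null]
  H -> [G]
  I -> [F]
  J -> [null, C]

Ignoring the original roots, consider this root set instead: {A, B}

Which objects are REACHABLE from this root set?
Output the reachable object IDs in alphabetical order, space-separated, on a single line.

Answer: A B C D F G H I J

Derivation:
Roots: A B
Mark A: refs=null J A, marked=A
Mark B: refs=F D H, marked=A B
Mark J: refs=null C, marked=A B J
Mark F: refs=A I A, marked=A B F J
Mark D: refs=A, marked=A B D F J
Mark H: refs=G, marked=A B D F H J
Mark C: refs=D null null, marked=A B C D F H J
Mark I: refs=F, marked=A B C D F H I J
Mark G: refs=F B null, marked=A B C D F G H I J
Unmarked (collected): E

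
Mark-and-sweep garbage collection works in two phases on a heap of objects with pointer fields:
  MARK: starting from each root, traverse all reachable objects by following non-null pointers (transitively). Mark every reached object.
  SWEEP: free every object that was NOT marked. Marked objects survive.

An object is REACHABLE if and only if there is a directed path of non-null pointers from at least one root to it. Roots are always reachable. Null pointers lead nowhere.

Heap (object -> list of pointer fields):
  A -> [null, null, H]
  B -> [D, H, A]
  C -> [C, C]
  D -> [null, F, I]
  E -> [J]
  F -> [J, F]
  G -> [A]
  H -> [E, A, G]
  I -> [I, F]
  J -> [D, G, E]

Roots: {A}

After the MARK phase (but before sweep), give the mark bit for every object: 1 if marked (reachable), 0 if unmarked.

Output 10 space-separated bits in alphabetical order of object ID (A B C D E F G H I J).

Roots: A
Mark A: refs=null null H, marked=A
Mark H: refs=E A G, marked=A H
Mark E: refs=J, marked=A E H
Mark G: refs=A, marked=A E G H
Mark J: refs=D G E, marked=A E G H J
Mark D: refs=null F I, marked=A D E G H J
Mark F: refs=J F, marked=A D E F G H J
Mark I: refs=I F, marked=A D E F G H I J
Unmarked (collected): B C

Answer: 1 0 0 1 1 1 1 1 1 1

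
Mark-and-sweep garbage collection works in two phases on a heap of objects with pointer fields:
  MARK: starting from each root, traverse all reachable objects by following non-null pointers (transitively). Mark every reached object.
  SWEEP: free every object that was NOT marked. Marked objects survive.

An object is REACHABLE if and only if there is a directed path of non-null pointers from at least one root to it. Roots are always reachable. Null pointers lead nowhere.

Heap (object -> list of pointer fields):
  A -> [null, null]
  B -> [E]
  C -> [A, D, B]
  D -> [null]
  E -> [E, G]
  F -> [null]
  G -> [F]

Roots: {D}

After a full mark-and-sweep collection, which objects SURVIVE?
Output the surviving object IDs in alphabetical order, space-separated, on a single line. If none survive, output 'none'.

Answer: D

Derivation:
Roots: D
Mark D: refs=null, marked=D
Unmarked (collected): A B C E F G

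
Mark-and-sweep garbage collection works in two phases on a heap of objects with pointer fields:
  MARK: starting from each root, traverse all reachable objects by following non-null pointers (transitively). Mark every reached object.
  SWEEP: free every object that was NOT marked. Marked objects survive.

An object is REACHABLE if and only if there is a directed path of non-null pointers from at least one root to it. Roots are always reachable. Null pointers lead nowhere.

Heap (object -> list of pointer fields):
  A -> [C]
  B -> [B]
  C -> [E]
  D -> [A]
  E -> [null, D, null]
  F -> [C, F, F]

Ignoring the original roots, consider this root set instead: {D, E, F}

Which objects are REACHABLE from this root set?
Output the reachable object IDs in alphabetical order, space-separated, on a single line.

Answer: A C D E F

Derivation:
Roots: D E F
Mark D: refs=A, marked=D
Mark E: refs=null D null, marked=D E
Mark F: refs=C F F, marked=D E F
Mark A: refs=C, marked=A D E F
Mark C: refs=E, marked=A C D E F
Unmarked (collected): B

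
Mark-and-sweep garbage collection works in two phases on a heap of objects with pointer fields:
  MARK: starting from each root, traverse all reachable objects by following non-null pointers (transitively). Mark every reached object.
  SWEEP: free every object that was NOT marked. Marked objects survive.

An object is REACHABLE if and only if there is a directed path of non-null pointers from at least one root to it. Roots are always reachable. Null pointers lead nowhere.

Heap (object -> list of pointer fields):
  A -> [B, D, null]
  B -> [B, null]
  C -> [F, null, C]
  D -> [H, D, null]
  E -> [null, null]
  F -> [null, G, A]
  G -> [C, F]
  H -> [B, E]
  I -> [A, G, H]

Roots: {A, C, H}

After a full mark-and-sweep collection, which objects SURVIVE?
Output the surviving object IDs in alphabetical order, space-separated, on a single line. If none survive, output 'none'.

Roots: A C H
Mark A: refs=B D null, marked=A
Mark C: refs=F null C, marked=A C
Mark H: refs=B E, marked=A C H
Mark B: refs=B null, marked=A B C H
Mark D: refs=H D null, marked=A B C D H
Mark F: refs=null G A, marked=A B C D F H
Mark E: refs=null null, marked=A B C D E F H
Mark G: refs=C F, marked=A B C D E F G H
Unmarked (collected): I

Answer: A B C D E F G H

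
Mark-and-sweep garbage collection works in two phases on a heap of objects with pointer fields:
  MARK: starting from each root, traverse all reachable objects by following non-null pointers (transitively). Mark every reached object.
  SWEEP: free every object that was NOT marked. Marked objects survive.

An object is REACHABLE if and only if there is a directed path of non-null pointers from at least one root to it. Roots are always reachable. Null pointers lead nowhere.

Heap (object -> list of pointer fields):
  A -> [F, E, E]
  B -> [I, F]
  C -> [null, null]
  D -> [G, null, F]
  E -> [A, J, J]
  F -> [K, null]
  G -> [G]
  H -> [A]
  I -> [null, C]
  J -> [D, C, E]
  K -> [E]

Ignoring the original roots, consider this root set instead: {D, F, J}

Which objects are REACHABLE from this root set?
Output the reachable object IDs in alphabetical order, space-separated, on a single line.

Roots: D F J
Mark D: refs=G null F, marked=D
Mark F: refs=K null, marked=D F
Mark J: refs=D C E, marked=D F J
Mark G: refs=G, marked=D F G J
Mark K: refs=E, marked=D F G J K
Mark C: refs=null null, marked=C D F G J K
Mark E: refs=A J J, marked=C D E F G J K
Mark A: refs=F E E, marked=A C D E F G J K
Unmarked (collected): B H I

Answer: A C D E F G J K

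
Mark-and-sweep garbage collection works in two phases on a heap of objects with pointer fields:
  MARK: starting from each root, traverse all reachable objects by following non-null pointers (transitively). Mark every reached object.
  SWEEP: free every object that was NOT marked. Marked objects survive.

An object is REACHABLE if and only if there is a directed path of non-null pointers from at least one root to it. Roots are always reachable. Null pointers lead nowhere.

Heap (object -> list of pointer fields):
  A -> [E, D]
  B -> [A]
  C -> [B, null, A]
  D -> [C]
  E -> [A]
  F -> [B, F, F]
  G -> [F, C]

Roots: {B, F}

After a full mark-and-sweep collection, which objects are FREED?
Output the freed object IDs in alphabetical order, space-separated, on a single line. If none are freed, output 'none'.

Answer: G

Derivation:
Roots: B F
Mark B: refs=A, marked=B
Mark F: refs=B F F, marked=B F
Mark A: refs=E D, marked=A B F
Mark E: refs=A, marked=A B E F
Mark D: refs=C, marked=A B D E F
Mark C: refs=B null A, marked=A B C D E F
Unmarked (collected): G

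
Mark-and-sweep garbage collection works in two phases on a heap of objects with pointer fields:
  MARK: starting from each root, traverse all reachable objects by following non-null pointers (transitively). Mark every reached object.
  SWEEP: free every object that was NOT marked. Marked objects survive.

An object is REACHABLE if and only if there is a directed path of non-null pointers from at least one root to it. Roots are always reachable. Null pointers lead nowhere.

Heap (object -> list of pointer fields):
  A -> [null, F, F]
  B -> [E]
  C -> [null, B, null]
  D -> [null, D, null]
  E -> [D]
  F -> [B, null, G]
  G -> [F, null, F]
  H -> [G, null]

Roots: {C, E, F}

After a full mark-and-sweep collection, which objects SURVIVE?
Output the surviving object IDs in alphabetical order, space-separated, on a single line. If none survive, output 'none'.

Roots: C E F
Mark C: refs=null B null, marked=C
Mark E: refs=D, marked=C E
Mark F: refs=B null G, marked=C E F
Mark B: refs=E, marked=B C E F
Mark D: refs=null D null, marked=B C D E F
Mark G: refs=F null F, marked=B C D E F G
Unmarked (collected): A H

Answer: B C D E F G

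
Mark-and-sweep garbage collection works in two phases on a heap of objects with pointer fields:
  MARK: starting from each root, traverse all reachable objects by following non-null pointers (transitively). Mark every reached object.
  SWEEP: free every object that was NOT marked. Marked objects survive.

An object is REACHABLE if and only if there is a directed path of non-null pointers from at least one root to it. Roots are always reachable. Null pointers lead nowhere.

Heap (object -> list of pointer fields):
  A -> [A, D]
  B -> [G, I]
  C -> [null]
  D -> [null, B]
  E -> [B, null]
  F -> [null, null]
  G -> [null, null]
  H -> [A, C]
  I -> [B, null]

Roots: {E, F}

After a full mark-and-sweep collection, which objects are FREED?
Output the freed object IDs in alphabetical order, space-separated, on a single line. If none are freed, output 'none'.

Roots: E F
Mark E: refs=B null, marked=E
Mark F: refs=null null, marked=E F
Mark B: refs=G I, marked=B E F
Mark G: refs=null null, marked=B E F G
Mark I: refs=B null, marked=B E F G I
Unmarked (collected): A C D H

Answer: A C D H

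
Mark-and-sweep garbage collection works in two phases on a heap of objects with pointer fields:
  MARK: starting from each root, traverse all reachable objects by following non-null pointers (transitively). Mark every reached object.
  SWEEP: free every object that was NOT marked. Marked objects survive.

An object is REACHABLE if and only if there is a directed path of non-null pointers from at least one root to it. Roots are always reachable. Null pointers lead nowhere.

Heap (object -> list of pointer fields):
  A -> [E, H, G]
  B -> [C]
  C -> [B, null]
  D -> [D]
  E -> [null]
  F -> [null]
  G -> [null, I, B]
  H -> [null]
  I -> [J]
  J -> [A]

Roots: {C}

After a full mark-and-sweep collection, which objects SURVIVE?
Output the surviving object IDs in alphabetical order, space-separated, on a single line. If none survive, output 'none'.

Answer: B C

Derivation:
Roots: C
Mark C: refs=B null, marked=C
Mark B: refs=C, marked=B C
Unmarked (collected): A D E F G H I J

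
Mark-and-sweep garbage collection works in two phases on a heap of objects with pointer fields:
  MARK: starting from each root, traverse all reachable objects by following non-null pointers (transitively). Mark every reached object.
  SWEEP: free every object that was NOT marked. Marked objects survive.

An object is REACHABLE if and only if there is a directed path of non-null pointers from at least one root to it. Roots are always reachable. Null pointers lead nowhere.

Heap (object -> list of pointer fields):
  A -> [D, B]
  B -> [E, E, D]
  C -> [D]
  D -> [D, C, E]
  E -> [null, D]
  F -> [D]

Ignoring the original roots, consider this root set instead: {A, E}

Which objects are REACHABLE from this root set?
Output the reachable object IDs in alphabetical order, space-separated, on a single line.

Answer: A B C D E

Derivation:
Roots: A E
Mark A: refs=D B, marked=A
Mark E: refs=null D, marked=A E
Mark D: refs=D C E, marked=A D E
Mark B: refs=E E D, marked=A B D E
Mark C: refs=D, marked=A B C D E
Unmarked (collected): F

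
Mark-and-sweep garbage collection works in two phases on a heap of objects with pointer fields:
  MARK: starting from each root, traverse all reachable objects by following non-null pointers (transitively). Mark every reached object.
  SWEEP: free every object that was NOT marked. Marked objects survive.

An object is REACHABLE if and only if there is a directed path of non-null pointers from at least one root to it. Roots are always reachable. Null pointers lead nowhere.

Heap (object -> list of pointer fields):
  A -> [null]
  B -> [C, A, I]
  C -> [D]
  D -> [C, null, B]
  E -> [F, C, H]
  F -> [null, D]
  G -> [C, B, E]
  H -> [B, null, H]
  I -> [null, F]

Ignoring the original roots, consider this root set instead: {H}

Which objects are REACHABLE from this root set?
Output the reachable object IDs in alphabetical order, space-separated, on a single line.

Answer: A B C D F H I

Derivation:
Roots: H
Mark H: refs=B null H, marked=H
Mark B: refs=C A I, marked=B H
Mark C: refs=D, marked=B C H
Mark A: refs=null, marked=A B C H
Mark I: refs=null F, marked=A B C H I
Mark D: refs=C null B, marked=A B C D H I
Mark F: refs=null D, marked=A B C D F H I
Unmarked (collected): E G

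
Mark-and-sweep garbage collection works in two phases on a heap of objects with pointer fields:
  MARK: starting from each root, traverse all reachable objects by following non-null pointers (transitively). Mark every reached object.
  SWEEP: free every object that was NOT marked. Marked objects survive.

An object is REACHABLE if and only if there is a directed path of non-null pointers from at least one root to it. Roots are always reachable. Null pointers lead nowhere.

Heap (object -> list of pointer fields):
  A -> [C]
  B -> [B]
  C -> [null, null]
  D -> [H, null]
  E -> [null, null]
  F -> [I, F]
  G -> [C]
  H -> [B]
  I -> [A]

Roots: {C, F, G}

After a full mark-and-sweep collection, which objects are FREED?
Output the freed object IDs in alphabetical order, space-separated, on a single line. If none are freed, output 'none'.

Answer: B D E H

Derivation:
Roots: C F G
Mark C: refs=null null, marked=C
Mark F: refs=I F, marked=C F
Mark G: refs=C, marked=C F G
Mark I: refs=A, marked=C F G I
Mark A: refs=C, marked=A C F G I
Unmarked (collected): B D E H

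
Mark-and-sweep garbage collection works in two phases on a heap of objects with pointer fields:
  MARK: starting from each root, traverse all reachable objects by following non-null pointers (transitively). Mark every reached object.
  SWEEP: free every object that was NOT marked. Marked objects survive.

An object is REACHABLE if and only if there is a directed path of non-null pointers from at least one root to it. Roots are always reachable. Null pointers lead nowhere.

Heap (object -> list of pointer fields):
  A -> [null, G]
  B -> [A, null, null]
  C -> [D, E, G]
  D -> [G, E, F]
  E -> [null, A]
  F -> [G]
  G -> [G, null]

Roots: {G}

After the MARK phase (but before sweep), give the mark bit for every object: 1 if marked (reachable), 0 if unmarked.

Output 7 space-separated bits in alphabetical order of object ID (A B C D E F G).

Answer: 0 0 0 0 0 0 1

Derivation:
Roots: G
Mark G: refs=G null, marked=G
Unmarked (collected): A B C D E F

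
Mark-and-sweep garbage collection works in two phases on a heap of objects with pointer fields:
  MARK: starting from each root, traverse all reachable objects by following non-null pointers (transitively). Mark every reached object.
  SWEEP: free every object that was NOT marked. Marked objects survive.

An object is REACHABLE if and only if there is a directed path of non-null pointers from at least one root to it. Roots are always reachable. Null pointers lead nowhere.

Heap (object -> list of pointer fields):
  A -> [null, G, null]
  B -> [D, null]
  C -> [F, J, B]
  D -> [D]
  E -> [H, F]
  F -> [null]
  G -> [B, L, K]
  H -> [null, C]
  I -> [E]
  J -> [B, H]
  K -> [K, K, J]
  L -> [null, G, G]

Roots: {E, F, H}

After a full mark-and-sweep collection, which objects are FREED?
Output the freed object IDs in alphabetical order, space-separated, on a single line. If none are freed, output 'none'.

Answer: A G I K L

Derivation:
Roots: E F H
Mark E: refs=H F, marked=E
Mark F: refs=null, marked=E F
Mark H: refs=null C, marked=E F H
Mark C: refs=F J B, marked=C E F H
Mark J: refs=B H, marked=C E F H J
Mark B: refs=D null, marked=B C E F H J
Mark D: refs=D, marked=B C D E F H J
Unmarked (collected): A G I K L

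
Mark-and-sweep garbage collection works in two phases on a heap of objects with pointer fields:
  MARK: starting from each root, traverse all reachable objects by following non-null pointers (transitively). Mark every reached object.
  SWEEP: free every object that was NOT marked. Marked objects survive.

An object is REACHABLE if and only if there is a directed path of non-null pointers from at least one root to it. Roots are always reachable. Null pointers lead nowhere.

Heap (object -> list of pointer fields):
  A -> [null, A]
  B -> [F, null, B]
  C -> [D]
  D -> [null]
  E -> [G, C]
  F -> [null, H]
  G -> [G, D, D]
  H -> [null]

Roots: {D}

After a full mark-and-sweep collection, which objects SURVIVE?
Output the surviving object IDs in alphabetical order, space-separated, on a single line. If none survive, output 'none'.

Roots: D
Mark D: refs=null, marked=D
Unmarked (collected): A B C E F G H

Answer: D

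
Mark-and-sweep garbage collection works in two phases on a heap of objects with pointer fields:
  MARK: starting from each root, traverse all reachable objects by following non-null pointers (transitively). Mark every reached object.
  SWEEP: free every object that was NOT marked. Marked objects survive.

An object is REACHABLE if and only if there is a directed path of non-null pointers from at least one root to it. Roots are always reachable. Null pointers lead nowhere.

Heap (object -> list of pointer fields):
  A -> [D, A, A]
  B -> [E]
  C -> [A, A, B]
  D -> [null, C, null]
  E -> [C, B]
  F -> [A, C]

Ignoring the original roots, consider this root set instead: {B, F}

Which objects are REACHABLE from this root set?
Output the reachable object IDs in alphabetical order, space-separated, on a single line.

Roots: B F
Mark B: refs=E, marked=B
Mark F: refs=A C, marked=B F
Mark E: refs=C B, marked=B E F
Mark A: refs=D A A, marked=A B E F
Mark C: refs=A A B, marked=A B C E F
Mark D: refs=null C null, marked=A B C D E F
Unmarked (collected): (none)

Answer: A B C D E F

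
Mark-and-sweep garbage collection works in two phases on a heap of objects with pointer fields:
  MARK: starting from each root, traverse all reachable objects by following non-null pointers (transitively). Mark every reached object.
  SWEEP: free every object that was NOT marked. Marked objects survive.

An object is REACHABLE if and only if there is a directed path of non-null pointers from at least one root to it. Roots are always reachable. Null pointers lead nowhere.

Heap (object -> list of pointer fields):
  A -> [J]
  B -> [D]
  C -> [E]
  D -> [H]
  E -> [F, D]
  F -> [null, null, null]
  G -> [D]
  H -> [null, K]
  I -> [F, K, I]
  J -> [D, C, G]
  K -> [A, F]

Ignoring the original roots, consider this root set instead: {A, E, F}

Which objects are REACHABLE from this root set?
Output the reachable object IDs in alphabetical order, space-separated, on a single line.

Roots: A E F
Mark A: refs=J, marked=A
Mark E: refs=F D, marked=A E
Mark F: refs=null null null, marked=A E F
Mark J: refs=D C G, marked=A E F J
Mark D: refs=H, marked=A D E F J
Mark C: refs=E, marked=A C D E F J
Mark G: refs=D, marked=A C D E F G J
Mark H: refs=null K, marked=A C D E F G H J
Mark K: refs=A F, marked=A C D E F G H J K
Unmarked (collected): B I

Answer: A C D E F G H J K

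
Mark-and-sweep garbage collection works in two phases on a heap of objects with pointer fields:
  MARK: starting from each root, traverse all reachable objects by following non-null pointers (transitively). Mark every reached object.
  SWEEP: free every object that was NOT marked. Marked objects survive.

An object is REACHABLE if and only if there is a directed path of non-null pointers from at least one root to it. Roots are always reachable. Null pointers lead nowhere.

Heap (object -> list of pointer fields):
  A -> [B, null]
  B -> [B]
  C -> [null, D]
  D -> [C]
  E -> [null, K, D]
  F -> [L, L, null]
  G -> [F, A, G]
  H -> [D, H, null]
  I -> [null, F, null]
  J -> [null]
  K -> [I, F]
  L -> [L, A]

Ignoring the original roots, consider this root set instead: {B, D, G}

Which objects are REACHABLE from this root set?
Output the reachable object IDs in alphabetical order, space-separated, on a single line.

Answer: A B C D F G L

Derivation:
Roots: B D G
Mark B: refs=B, marked=B
Mark D: refs=C, marked=B D
Mark G: refs=F A G, marked=B D G
Mark C: refs=null D, marked=B C D G
Mark F: refs=L L null, marked=B C D F G
Mark A: refs=B null, marked=A B C D F G
Mark L: refs=L A, marked=A B C D F G L
Unmarked (collected): E H I J K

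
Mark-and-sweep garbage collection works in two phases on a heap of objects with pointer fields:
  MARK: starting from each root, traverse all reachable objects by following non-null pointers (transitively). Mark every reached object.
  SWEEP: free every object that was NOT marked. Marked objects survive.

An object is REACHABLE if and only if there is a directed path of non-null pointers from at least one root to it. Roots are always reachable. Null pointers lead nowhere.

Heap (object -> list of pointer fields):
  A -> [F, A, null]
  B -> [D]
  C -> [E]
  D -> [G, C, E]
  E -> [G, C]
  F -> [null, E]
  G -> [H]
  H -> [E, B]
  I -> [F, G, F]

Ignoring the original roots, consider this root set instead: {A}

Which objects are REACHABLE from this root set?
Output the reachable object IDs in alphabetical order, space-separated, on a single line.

Roots: A
Mark A: refs=F A null, marked=A
Mark F: refs=null E, marked=A F
Mark E: refs=G C, marked=A E F
Mark G: refs=H, marked=A E F G
Mark C: refs=E, marked=A C E F G
Mark H: refs=E B, marked=A C E F G H
Mark B: refs=D, marked=A B C E F G H
Mark D: refs=G C E, marked=A B C D E F G H
Unmarked (collected): I

Answer: A B C D E F G H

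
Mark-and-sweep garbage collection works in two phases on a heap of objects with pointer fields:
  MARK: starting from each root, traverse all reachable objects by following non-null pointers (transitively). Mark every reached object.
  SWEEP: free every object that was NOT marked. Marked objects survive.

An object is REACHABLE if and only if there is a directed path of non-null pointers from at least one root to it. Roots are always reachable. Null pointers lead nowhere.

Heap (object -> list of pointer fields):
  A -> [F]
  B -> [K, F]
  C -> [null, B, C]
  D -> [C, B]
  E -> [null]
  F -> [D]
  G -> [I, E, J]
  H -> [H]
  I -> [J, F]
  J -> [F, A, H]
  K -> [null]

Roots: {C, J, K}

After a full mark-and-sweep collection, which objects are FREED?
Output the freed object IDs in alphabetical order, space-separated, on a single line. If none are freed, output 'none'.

Roots: C J K
Mark C: refs=null B C, marked=C
Mark J: refs=F A H, marked=C J
Mark K: refs=null, marked=C J K
Mark B: refs=K F, marked=B C J K
Mark F: refs=D, marked=B C F J K
Mark A: refs=F, marked=A B C F J K
Mark H: refs=H, marked=A B C F H J K
Mark D: refs=C B, marked=A B C D F H J K
Unmarked (collected): E G I

Answer: E G I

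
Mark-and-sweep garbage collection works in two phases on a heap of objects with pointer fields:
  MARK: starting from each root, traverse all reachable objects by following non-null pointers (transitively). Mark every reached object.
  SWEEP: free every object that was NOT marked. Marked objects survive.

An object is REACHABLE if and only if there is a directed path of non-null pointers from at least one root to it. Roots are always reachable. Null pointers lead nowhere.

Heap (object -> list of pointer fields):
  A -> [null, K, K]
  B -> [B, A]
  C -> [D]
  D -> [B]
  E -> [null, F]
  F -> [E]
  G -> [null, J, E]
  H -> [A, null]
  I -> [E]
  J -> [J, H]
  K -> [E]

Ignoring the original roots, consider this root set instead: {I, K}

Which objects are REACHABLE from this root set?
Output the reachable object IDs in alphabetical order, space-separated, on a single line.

Roots: I K
Mark I: refs=E, marked=I
Mark K: refs=E, marked=I K
Mark E: refs=null F, marked=E I K
Mark F: refs=E, marked=E F I K
Unmarked (collected): A B C D G H J

Answer: E F I K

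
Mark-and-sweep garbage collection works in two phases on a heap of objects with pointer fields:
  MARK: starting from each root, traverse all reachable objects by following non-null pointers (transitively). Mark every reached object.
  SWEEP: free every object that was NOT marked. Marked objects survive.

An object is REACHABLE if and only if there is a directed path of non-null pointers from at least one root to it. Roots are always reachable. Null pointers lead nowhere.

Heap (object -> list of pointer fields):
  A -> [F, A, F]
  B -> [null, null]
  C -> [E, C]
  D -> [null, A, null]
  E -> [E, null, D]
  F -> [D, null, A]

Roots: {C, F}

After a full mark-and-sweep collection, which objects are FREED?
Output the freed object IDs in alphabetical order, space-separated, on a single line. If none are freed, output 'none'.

Roots: C F
Mark C: refs=E C, marked=C
Mark F: refs=D null A, marked=C F
Mark E: refs=E null D, marked=C E F
Mark D: refs=null A null, marked=C D E F
Mark A: refs=F A F, marked=A C D E F
Unmarked (collected): B

Answer: B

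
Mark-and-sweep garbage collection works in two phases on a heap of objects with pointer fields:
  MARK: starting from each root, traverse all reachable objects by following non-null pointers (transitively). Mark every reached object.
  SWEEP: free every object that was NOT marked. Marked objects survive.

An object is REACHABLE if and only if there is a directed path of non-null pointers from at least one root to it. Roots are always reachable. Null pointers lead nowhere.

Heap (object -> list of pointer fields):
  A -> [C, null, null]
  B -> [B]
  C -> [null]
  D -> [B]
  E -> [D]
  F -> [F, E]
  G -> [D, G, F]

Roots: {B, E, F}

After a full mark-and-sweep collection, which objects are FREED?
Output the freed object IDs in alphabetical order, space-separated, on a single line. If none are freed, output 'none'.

Answer: A C G

Derivation:
Roots: B E F
Mark B: refs=B, marked=B
Mark E: refs=D, marked=B E
Mark F: refs=F E, marked=B E F
Mark D: refs=B, marked=B D E F
Unmarked (collected): A C G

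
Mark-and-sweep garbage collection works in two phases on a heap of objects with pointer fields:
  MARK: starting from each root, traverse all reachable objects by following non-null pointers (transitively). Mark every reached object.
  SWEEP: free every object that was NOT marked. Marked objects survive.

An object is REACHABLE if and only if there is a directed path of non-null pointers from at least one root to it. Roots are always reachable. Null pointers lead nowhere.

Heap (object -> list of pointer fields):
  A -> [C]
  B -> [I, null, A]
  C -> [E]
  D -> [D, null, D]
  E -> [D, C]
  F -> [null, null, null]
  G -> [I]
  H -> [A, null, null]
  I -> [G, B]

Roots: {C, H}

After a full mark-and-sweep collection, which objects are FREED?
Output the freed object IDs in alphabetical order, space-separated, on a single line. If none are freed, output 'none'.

Roots: C H
Mark C: refs=E, marked=C
Mark H: refs=A null null, marked=C H
Mark E: refs=D C, marked=C E H
Mark A: refs=C, marked=A C E H
Mark D: refs=D null D, marked=A C D E H
Unmarked (collected): B F G I

Answer: B F G I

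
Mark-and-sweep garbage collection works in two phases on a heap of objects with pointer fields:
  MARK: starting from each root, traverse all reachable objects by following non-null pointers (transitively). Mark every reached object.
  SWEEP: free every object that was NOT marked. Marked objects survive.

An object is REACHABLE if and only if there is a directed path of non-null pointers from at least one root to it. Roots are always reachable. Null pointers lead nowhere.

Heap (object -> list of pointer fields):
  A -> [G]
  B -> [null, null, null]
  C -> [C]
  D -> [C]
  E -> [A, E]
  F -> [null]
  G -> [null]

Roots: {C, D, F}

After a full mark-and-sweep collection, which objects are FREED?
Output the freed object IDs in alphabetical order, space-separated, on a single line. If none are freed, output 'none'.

Answer: A B E G

Derivation:
Roots: C D F
Mark C: refs=C, marked=C
Mark D: refs=C, marked=C D
Mark F: refs=null, marked=C D F
Unmarked (collected): A B E G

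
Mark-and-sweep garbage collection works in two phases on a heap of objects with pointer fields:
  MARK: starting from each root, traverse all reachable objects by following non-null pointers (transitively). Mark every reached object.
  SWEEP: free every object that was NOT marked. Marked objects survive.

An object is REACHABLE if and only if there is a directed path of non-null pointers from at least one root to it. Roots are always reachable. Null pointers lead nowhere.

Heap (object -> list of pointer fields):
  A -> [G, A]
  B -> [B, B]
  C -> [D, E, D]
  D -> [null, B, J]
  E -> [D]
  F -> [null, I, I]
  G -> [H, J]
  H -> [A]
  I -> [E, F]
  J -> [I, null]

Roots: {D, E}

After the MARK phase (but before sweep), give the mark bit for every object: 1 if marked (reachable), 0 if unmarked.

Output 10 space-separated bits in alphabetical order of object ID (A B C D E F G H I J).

Answer: 0 1 0 1 1 1 0 0 1 1

Derivation:
Roots: D E
Mark D: refs=null B J, marked=D
Mark E: refs=D, marked=D E
Mark B: refs=B B, marked=B D E
Mark J: refs=I null, marked=B D E J
Mark I: refs=E F, marked=B D E I J
Mark F: refs=null I I, marked=B D E F I J
Unmarked (collected): A C G H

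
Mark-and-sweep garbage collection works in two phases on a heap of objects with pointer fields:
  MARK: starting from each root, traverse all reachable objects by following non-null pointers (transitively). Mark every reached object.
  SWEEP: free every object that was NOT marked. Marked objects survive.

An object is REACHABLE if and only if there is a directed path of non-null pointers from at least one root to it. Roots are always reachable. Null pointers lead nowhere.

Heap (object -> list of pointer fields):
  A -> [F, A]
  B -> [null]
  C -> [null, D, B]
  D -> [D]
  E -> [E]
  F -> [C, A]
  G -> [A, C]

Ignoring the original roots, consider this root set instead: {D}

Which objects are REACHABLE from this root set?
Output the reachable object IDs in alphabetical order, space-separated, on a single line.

Answer: D

Derivation:
Roots: D
Mark D: refs=D, marked=D
Unmarked (collected): A B C E F G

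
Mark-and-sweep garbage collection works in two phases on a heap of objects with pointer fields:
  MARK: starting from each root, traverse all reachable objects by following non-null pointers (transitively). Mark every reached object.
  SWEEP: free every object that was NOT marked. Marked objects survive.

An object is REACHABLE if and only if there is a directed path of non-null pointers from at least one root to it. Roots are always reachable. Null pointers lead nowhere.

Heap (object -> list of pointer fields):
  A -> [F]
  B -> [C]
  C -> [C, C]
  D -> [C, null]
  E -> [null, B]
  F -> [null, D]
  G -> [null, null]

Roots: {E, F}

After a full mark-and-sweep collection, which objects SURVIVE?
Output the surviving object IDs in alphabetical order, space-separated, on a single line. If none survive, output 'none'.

Roots: E F
Mark E: refs=null B, marked=E
Mark F: refs=null D, marked=E F
Mark B: refs=C, marked=B E F
Mark D: refs=C null, marked=B D E F
Mark C: refs=C C, marked=B C D E F
Unmarked (collected): A G

Answer: B C D E F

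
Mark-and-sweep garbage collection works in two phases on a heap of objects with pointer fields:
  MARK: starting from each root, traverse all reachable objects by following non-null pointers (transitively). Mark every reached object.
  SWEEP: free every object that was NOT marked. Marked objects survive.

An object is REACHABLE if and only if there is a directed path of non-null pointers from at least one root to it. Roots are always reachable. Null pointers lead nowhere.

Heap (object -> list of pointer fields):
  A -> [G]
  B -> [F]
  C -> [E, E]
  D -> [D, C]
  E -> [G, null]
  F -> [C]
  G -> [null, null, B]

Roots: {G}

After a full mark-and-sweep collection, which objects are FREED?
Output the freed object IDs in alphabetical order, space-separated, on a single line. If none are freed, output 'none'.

Roots: G
Mark G: refs=null null B, marked=G
Mark B: refs=F, marked=B G
Mark F: refs=C, marked=B F G
Mark C: refs=E E, marked=B C F G
Mark E: refs=G null, marked=B C E F G
Unmarked (collected): A D

Answer: A D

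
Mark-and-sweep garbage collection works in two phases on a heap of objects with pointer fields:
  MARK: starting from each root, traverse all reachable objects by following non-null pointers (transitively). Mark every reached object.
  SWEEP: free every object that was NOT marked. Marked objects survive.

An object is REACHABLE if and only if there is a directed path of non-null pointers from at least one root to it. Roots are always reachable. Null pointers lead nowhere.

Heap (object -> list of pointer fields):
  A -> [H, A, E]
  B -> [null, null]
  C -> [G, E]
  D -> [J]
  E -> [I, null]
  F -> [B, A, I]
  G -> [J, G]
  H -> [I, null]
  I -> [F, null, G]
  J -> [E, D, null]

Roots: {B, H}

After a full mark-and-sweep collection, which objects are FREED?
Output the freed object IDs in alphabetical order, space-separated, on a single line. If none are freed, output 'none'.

Answer: C

Derivation:
Roots: B H
Mark B: refs=null null, marked=B
Mark H: refs=I null, marked=B H
Mark I: refs=F null G, marked=B H I
Mark F: refs=B A I, marked=B F H I
Mark G: refs=J G, marked=B F G H I
Mark A: refs=H A E, marked=A B F G H I
Mark J: refs=E D null, marked=A B F G H I J
Mark E: refs=I null, marked=A B E F G H I J
Mark D: refs=J, marked=A B D E F G H I J
Unmarked (collected): C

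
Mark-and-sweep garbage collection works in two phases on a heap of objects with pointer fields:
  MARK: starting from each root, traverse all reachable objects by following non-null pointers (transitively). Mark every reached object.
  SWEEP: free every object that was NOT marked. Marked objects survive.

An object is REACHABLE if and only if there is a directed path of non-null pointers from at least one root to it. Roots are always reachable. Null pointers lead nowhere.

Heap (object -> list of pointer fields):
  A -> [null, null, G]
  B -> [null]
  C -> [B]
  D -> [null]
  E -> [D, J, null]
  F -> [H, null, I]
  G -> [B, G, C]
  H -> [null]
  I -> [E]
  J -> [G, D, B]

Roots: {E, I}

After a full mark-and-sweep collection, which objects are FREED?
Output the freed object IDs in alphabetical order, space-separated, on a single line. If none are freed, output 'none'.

Answer: A F H

Derivation:
Roots: E I
Mark E: refs=D J null, marked=E
Mark I: refs=E, marked=E I
Mark D: refs=null, marked=D E I
Mark J: refs=G D B, marked=D E I J
Mark G: refs=B G C, marked=D E G I J
Mark B: refs=null, marked=B D E G I J
Mark C: refs=B, marked=B C D E G I J
Unmarked (collected): A F H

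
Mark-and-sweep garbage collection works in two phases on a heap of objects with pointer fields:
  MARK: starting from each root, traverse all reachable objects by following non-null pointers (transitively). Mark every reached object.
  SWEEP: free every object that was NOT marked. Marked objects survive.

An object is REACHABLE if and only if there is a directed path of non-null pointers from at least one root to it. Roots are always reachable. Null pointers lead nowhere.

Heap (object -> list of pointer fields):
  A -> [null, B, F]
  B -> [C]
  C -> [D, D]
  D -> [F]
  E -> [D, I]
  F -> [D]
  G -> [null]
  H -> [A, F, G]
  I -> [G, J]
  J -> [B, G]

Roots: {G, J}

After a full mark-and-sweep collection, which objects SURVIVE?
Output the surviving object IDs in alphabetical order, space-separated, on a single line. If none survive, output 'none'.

Roots: G J
Mark G: refs=null, marked=G
Mark J: refs=B G, marked=G J
Mark B: refs=C, marked=B G J
Mark C: refs=D D, marked=B C G J
Mark D: refs=F, marked=B C D G J
Mark F: refs=D, marked=B C D F G J
Unmarked (collected): A E H I

Answer: B C D F G J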